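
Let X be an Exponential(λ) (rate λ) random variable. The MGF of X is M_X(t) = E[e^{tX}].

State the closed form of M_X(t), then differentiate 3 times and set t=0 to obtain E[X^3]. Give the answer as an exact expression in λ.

E[X^3] = d^3M/dt^3 |_{t=0} = 6/λ^3

M_X(t) = λ/(λ - t)
dM/dt = λ/(λ^2 - 2*λ*t + t^2)
d^2M/dt^2 = -2*λ/(-λ^3 + 3*λ^2*t - 3*λ*t^2 + t^3)
d^3M/dt^3 = 6*λ/(λ^4 - 4*λ^3*t + 6*λ^2*t^2 - 4*λ*t^3 + t^4)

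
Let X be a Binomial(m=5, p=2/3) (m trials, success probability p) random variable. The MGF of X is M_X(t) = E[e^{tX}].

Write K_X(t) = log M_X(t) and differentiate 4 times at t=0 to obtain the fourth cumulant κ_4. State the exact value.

M_X(t) = (2*e^(t)/3 + 1/3)^5
K_X(t) = log M_X(t) = 5*log(2*e^(t)/3 + 1/3)
K^(4)(t) = (40*e^(3*t) - 80*e^(2*t) + 10*e^(t))/(16*e^(4*t) + 32*e^(3*t) + 24*e^(2*t) + 8*e^(t) + 1)

κ_4 = K^(4)(0) = -10/27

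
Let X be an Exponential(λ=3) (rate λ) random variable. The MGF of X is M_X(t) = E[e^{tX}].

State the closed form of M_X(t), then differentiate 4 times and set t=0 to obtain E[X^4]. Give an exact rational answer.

E[X^4] = M^(4)(0) = 8/27

M_X(t) = 3/(3 - t)
M^(4)(t) = -72/(t^5 - 15*t^4 + 90*t^3 - 270*t^2 + 405*t - 243)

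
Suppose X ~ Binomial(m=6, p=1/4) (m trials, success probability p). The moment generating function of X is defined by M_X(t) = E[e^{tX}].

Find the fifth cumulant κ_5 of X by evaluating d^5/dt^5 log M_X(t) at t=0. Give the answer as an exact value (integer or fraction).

κ_5 = K′′′′′(0) = -45/64

M_X(t) = (e^(t)/4 + 3/4)^6
K_X(t) = log M_X(t) = 6*log(e^(t)/4 + 3/4)
K′(t) = 6*e^(t)/(e^(t) + 3)
K′′(t) = 18*e^(t)/(e^(2*t) + 6*e^(t) + 9)
K′′′(t) = (-18*e^(2*t) + 54*e^(t))/(e^(3*t) + 9*e^(2*t) + 27*e^(t) + 27)
K′′′′(t) = (18*e^(3*t) - 216*e^(2*t) + 162*e^(t))/(e^(4*t) + 12*e^(3*t) + 54*e^(2*t) + 108*e^(t) + 81)
K′′′′′(t) = (-18*e^(4*t) + 594*e^(3*t) - 1782*e^(2*t) + 486*e^(t))/(e^(5*t) + 15*e^(4*t) + 90*e^(3*t) + 270*e^(2*t) + 405*e^(t) + 243)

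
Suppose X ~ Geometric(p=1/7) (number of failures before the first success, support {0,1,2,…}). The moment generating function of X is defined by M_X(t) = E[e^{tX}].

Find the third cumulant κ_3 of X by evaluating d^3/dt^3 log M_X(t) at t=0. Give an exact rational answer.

κ_3 = d^3K/dt^3 |_{t=0} = 546

M_X(t) = 1/(7*(1 - 6*e^(t)/7))
K_X(t) = log M_X(t) = -log(1 - 6*e^(t)/7) - log(7)
dK/dt = -6*e^(t)/(6*e^(t) - 7)
d^2K/dt^2 = 42*e^(t)/(36*e^(2*t) - 84*e^(t) + 49)
d^3K/dt^3 = (-252*e^(2*t) - 294*e^(t))/(216*e^(3*t) - 756*e^(2*t) + 882*e^(t) - 343)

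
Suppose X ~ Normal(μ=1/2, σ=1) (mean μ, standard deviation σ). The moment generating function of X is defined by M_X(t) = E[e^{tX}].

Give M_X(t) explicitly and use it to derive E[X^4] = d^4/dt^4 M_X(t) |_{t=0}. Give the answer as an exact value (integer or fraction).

M_X(t) = e^(t^2/2 + t/2)
M^(4)(t) = t^4*e^(t/2)*e^(t^2/2) + 2*t^3*e^(t/2)*e^(t^2/2) + 15*t^2*e^(t/2)*e^(t^2/2)/2 + 13*t*e^(t/2)*e^(t^2/2)/2 + 73*e^(t/2)*e^(t^2/2)/16

E[X^4] = M^(4)(0) = 73/16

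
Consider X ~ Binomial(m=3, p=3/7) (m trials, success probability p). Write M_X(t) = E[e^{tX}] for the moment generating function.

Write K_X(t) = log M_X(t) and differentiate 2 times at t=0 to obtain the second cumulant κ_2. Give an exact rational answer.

κ_2 = K^(2)(0) = 36/49

M_X(t) = (3*e^(t)/7 + 4/7)^3
K_X(t) = log M_X(t) = 3*log(3*e^(t)/7 + 4/7)
K^(2)(t) = 36*e^(t)/(9*e^(2*t) + 24*e^(t) + 16)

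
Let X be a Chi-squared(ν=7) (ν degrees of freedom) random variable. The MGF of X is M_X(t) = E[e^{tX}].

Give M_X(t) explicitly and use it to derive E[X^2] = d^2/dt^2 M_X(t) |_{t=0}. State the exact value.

E[X^2] = M′′(0) = 63

M_X(t) = (1 - 2*t)^(-7/2)
M′(t) = 7/(16*t^4*√(1 - 2*t) - 32*t^3*√(1 - 2*t) + 24*t^2*√(1 - 2*t) - 8*t*√(1 - 2*t) + √(1 - 2*t))
M′′(t) = -63/(32*t^5*√(1 - 2*t) - 80*t^4*√(1 - 2*t) + 80*t^3*√(1 - 2*t) - 40*t^2*√(1 - 2*t) + 10*t*√(1 - 2*t) - √(1 - 2*t))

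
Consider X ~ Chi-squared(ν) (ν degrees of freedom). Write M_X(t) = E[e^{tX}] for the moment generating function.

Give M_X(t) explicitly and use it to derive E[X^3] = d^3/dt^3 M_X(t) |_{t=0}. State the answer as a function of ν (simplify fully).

E[X^3] = d^3M/dt^3 |_{t=0} = ν*(ν^2 + 6*ν + 8)

M_X(t) = (1 - 2*t)^(-ν/2)
dM/dt = -ν/(2*t*(1 - 2*t)^(ν/2) - (1 - 2*t)^(ν/2))
d^2M/dt^2 = (ν^2 + 2*ν)/(4*t^2*(1 - 2*t)^(ν/2) - 4*t*(1 - 2*t)^(ν/2) + (1 - 2*t)^(ν/2))
d^3M/dt^3 = (-ν^3 - 6*ν^2 - 8*ν)/(8*t^3*(1 - 2*t)^(ν/2) - 12*t^2*(1 - 2*t)^(ν/2) + 6*t*(1 - 2*t)^(ν/2) - (1 - 2*t)^(ν/2))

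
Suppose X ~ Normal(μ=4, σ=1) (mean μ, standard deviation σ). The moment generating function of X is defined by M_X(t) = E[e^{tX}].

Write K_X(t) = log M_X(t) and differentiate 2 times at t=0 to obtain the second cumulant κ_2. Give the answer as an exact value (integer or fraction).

κ_2 = K^(2)(0) = 1

M_X(t) = e^(t^2/2 + 4*t)
K_X(t) = log M_X(t) = t^2/2 + 4*t
K^(2)(t) = 1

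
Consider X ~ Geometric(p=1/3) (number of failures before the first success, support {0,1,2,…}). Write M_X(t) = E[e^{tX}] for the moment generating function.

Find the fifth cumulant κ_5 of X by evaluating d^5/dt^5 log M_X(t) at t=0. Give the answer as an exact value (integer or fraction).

M_X(t) = 1/(3*(1 - 2*e^(t)/3))
K_X(t) = log M_X(t) = -log(1 - 2*e^(t)/3) - log(3)
D^5[K](t) = (-48*e^(4*t) - 792*e^(3*t) - 1188*e^(2*t) - 162*e^(t))/(32*e^(5*t) - 240*e^(4*t) + 720*e^(3*t) - 1080*e^(2*t) + 810*e^(t) - 243)

κ_5 = D^5[K](0) = 2190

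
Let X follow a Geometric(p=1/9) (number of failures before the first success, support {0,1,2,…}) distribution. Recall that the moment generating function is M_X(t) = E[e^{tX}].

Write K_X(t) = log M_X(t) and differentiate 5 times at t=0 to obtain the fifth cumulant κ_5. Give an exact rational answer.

M_X(t) = 1/(9*(1 - 8*e^(t)/9))
K_X(t) = log M_X(t) = -log(1 - 8*e^(t)/9) - 2*log(3)
dK/dt = -8*e^(t)/(8*e^(t) - 9)
d^2K/dt^2 = 72*e^(t)/(64*e^(2*t) - 144*e^(t) + 81)
d^3K/dt^3 = (-576*e^(2*t) - 648*e^(t))/(512*e^(3*t) - 1728*e^(2*t) + 1944*e^(t) - 729)
d^4K/dt^4 = (4608*e^(3*t) + 20736*e^(2*t) + 5832*e^(t))/(4096*e^(4*t) - 18432*e^(3*t) + 31104*e^(2*t) - 23328*e^(t) + 6561)
d^5K/dt^5 = (-36864*e^(4*t) - 456192*e^(3*t) - 513216*e^(2*t) - 52488*e^(t))/(32768*e^(5*t) - 184320*e^(4*t) + 414720*e^(3*t) - 466560*e^(2*t) + 262440*e^(t) - 59049)

κ_5 = d^5K/dt^5 |_{t=0} = 1058760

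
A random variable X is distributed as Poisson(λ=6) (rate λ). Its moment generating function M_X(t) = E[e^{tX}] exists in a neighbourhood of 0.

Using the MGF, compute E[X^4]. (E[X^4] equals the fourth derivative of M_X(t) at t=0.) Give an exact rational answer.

E[X^4] = D^4[M](0) = 2850

M_X(t) = e^(6*e^(t) - 6)
D^4[M](t) = (1296*e^(4*t)*e^(6*e^(t)) + 1296*e^(3*t)*e^(6*e^(t)) + 252*e^(2*t)*e^(6*e^(t)) + 6*e^(t)*e^(6*e^(t)))*e^(-6)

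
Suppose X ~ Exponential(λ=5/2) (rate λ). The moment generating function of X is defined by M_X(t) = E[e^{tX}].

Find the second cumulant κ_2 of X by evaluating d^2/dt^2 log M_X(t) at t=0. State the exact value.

κ_2 = K^(2)(0) = 4/25

M_X(t) = 5/(2*(5/2 - t))
K_X(t) = log M_X(t) = -log(5/2 - t) - log(2) + log(5)
K^(2)(t) = 4/(4*t^2 - 20*t + 25)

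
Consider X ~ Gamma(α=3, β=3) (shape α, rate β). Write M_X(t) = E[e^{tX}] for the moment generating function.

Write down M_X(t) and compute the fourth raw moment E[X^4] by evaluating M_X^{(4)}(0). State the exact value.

M_X(t) = 27/(3 - t)^3
M′(t) = 81/(t^4 - 12*t^3 + 54*t^2 - 108*t + 81)
M′′(t) = -324/(t^5 - 15*t^4 + 90*t^3 - 270*t^2 + 405*t - 243)
M′′′(t) = 1620/(t^6 - 18*t^5 + 135*t^4 - 540*t^3 + 1215*t^2 - 1458*t + 729)
M′′′′(t) = -9720/(t^7 - 21*t^6 + 189*t^5 - 945*t^4 + 2835*t^3 - 5103*t^2 + 5103*t - 2187)

E[X^4] = M′′′′(0) = 40/9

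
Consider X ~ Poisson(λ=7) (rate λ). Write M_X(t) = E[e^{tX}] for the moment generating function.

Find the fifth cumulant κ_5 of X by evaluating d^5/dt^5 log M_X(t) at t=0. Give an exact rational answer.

κ_5 = K^(5)(0) = 7

M_X(t) = e^(7*e^(t) - 7)
K_X(t) = log M_X(t) = 7*e^(t) - 7
K^(5)(t) = 7*e^(t)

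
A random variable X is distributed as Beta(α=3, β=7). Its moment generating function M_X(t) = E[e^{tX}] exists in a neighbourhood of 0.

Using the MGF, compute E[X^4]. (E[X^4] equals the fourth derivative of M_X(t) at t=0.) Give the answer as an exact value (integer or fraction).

M_X(t) = ₁F₁(3; 10; t)
M^(4)(t) = 3*₁F₁(7; 14; t)/143

E[X^4] = M^(4)(0) = 3/143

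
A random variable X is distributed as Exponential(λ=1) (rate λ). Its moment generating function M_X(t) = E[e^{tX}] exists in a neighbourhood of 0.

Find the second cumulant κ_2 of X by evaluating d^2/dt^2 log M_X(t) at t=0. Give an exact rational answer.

κ_2 = D^2[K](0) = 1

M_X(t) = 1/(1 - t)
K_X(t) = log M_X(t) = -log(1 - t)
D^2[K](t) = 1/(t^2 - 2*t + 1)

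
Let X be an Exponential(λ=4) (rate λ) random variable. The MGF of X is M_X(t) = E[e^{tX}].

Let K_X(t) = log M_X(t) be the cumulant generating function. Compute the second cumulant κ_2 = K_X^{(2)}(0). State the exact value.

M_X(t) = 4/(4 - t)
K_X(t) = log M_X(t) = -log(4 - t) + 2*log(2)
K^(2)(t) = 1/(t^2 - 8*t + 16)

κ_2 = K^(2)(0) = 1/16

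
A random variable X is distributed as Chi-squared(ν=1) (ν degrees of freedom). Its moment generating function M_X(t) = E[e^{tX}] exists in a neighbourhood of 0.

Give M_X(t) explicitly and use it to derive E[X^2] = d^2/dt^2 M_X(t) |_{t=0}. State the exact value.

E[X^2] = D^2[M](0) = 3

M_X(t) = 1/√(1 - 2*t)
D^2[M](t) = 3/(4*t^2*√(1 - 2*t) - 4*t*√(1 - 2*t) + √(1 - 2*t))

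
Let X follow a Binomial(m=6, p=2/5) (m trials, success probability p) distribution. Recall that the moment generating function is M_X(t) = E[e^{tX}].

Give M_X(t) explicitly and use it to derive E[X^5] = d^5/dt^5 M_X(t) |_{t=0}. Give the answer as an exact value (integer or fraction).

M_X(t) = (2*e^(t)/5 + 3/5)^6
M^(5)(t) = 497664*e^(6*t)/15625 + 576*e^(5*t)/5 + 442368*e^(4*t)/3125 + 209952*e^(3*t)/3125 + 31104*e^(2*t)/3125 + 2916*e^(t)/15625

E[X^5] = M^(5)(0) = 228708/625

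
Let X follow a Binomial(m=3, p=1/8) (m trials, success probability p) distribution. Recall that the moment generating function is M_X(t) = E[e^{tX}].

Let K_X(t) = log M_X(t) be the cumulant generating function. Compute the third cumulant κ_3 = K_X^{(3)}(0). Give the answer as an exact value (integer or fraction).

κ_3 = D^3[K](0) = 63/256

M_X(t) = (e^(t)/8 + 7/8)^3
K_X(t) = log M_X(t) = 3*log(e^(t)/8 + 7/8)
D^3[K](t) = (-21*e^(2*t) + 147*e^(t))/(e^(3*t) + 21*e^(2*t) + 147*e^(t) + 343)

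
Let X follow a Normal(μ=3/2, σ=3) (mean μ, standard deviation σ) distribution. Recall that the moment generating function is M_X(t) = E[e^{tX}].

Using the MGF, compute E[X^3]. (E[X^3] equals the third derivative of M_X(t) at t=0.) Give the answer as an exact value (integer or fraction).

M_X(t) = e^(9*t^2/2 + 3*t/2)
D^3[M](t) = 729*t^3*e^(3*t/2)*e^(9*t^2/2) + 729*t^2*e^(3*t/2)*e^(9*t^2/2)/2 + 1215*t*e^(3*t/2)*e^(9*t^2/2)/4 + 351*e^(3*t/2)*e^(9*t^2/2)/8

E[X^3] = D^3[M](0) = 351/8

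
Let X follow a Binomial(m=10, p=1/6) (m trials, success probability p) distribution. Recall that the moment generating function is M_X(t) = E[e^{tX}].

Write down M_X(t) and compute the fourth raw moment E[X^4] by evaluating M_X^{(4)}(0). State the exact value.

E[X^4] = M′′′′(0) = 775/18

M_X(t) = (e^(t)/6 + 5/6)^10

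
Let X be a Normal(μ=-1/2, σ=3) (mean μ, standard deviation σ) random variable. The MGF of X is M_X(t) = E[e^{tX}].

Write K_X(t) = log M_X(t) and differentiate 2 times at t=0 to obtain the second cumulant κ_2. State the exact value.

κ_2 = D^2[K](0) = 9

M_X(t) = e^(9*t^2/2 - t/2)
K_X(t) = log M_X(t) = 9*t^2/2 - t/2
D^2[K](t) = 9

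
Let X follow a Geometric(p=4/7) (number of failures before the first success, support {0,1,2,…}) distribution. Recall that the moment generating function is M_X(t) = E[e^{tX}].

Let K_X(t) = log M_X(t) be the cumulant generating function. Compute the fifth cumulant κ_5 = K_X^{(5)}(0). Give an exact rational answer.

M_X(t) = 4/(7*(1 - 3*e^(t)/7))
K_X(t) = log M_X(t) = -log(1 - 3*e^(t)/7) - log(7) + 2*log(2)
dK/dt = -3*e^(t)/(3*e^(t) - 7)
d^2K/dt^2 = 21*e^(t)/(9*e^(2*t) - 42*e^(t) + 49)
d^3K/dt^3 = (-63*e^(2*t) - 147*e^(t))/(27*e^(3*t) - 189*e^(2*t) + 441*e^(t) - 343)
d^4K/dt^4 = (189*e^(3*t) + 1764*e^(2*t) + 1029*e^(t))/(81*e^(4*t) - 756*e^(3*t) + 2646*e^(2*t) - 4116*e^(t) + 2401)
d^5K/dt^5 = (-567*e^(4*t) - 14553*e^(3*t) - 33957*e^(2*t) - 7203*e^(t))/(243*e^(5*t) - 2835*e^(4*t) + 13230*e^(3*t) - 30870*e^(2*t) + 36015*e^(t) - 16807)

κ_5 = d^5K/dt^5 |_{t=0} = 7035/128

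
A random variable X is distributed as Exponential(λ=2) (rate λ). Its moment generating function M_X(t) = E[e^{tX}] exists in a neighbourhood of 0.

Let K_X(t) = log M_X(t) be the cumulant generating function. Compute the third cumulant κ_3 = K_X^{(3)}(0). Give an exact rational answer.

κ_3 = K^(3)(0) = 1/4

M_X(t) = 2/(2 - t)
K_X(t) = log M_X(t) = -log(2 - t) + log(2)
K^(3)(t) = -2/(t^3 - 6*t^2 + 12*t - 8)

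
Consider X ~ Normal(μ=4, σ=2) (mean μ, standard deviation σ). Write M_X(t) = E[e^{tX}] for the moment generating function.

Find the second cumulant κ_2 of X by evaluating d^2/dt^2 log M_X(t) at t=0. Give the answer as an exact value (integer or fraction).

κ_2 = K^(2)(0) = 4

M_X(t) = e^(2*t^2 + 4*t)
K_X(t) = log M_X(t) = 2*t^2 + 4*t
K^(2)(t) = 4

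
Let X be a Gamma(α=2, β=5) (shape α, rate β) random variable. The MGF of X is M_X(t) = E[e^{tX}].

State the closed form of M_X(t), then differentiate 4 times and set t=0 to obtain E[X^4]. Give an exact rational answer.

E[X^4] = d^4M/dt^4 |_{t=0} = 24/125

M_X(t) = 25/(5 - t)^2
dM/dt = -50/(t^3 - 15*t^2 + 75*t - 125)
d^2M/dt^2 = 150/(t^4 - 20*t^3 + 150*t^2 - 500*t + 625)
d^3M/dt^3 = -600/(t^5 - 25*t^4 + 250*t^3 - 1250*t^2 + 3125*t - 3125)
d^4M/dt^4 = 3000/(t^6 - 30*t^5 + 375*t^4 - 2500*t^3 + 9375*t^2 - 18750*t + 15625)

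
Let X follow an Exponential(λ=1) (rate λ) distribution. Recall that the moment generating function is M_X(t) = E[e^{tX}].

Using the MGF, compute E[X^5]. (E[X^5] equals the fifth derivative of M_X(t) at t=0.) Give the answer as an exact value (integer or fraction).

M_X(t) = 1/(1 - t)
D^5[M](t) = 120/(t^6 - 6*t^5 + 15*t^4 - 20*t^3 + 15*t^2 - 6*t + 1)

E[X^5] = D^5[M](0) = 120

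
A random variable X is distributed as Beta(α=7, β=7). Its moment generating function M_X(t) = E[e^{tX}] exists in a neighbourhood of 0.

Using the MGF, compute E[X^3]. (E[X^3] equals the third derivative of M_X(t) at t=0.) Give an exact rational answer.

E[X^3] = M^(3)(0) = 3/20

M_X(t) = ₁F₁(7; 14; t)
M^(3)(t) = 3*₁F₁(10; 17; t)/20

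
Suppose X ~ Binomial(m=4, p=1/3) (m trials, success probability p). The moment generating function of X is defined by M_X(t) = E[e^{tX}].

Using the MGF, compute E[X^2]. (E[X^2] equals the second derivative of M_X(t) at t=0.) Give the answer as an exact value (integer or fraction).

M_X(t) = (e^(t)/3 + 2/3)^4
M^(2)(t) = 16*e^(4*t)/81 + 8*e^(3*t)/9 + 32*e^(2*t)/27 + 32*e^(t)/81

E[X^2] = M^(2)(0) = 8/3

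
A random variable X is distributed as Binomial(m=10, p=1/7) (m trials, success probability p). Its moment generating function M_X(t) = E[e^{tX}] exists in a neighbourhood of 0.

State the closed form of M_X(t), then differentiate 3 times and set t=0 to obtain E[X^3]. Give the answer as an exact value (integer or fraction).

M_X(t) = (e^(t)/7 + 6/7)^10

E[X^3] = M′′′(0) = 3100/343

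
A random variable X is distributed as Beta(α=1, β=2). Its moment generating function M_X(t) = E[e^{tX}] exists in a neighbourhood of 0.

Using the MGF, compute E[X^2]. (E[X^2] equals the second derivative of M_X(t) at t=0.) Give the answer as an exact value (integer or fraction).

M_X(t) = ₁F₁(1; 3; t)
M^(2)(t) = ₁F₁(3; 5; t)/6

E[X^2] = M^(2)(0) = 1/6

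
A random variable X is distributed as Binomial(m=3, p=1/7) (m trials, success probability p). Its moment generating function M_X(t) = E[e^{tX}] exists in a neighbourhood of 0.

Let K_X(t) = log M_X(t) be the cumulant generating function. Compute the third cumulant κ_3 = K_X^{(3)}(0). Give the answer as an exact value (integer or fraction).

M_X(t) = (e^(t)/7 + 6/7)^3
K_X(t) = log M_X(t) = 3*log(e^(t)/7 + 6/7)
K^(3)(t) = (-18*e^(2*t) + 108*e^(t))/(e^(3*t) + 18*e^(2*t) + 108*e^(t) + 216)

κ_3 = K^(3)(0) = 90/343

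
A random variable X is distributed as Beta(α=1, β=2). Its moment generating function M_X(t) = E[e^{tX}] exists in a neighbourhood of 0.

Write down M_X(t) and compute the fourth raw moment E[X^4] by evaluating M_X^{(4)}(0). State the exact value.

E[X^4] = D^4[M](0) = 1/15

M_X(t) = ₁F₁(1; 3; t)
D^4[M](t) = ₁F₁(5; 7; t)/15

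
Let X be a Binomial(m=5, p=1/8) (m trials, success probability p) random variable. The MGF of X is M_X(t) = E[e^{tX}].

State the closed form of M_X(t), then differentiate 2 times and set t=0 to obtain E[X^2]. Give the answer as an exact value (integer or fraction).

M_X(t) = (e^(t)/8 + 7/8)^5
dM/dt = 5*e^(5*t)/32768 + 35*e^(4*t)/8192 + 735*e^(3*t)/16384 + 1715*e^(2*t)/8192 + 12005*e^(t)/32768
d^2M/dt^2 = 25*e^(5*t)/32768 + 35*e^(4*t)/2048 + 2205*e^(3*t)/16384 + 1715*e^(2*t)/4096 + 12005*e^(t)/32768

E[X^2] = d^2M/dt^2 |_{t=0} = 15/16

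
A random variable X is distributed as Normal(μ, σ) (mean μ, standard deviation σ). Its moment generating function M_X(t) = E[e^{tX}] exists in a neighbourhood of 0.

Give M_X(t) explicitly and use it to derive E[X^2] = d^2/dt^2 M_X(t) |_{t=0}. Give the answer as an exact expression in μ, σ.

M_X(t) = e^(μ*t + σ^2*t^2/2)
D^2[M](t) = μ^2*e^(μ*t)*e^(σ^2*t^2/2) + 2*μ*σ^2*t*e^(μ*t)*e^(σ^2*t^2/2) + σ^4*t^2*e^(μ*t)*e^(σ^2*t^2/2) + σ^2*e^(μ*t)*e^(σ^2*t^2/2)

E[X^2] = D^2[M](0) = μ^2 + σ^2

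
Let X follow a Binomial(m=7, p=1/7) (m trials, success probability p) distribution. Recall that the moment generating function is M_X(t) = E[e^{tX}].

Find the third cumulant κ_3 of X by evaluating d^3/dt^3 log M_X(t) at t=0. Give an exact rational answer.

M_X(t) = (e^(t)/7 + 6/7)^7
K_X(t) = log M_X(t) = 7*log(e^(t)/7 + 6/7)
K′(t) = 7*e^(t)/(e^(t) + 6)
K′′(t) = 42*e^(t)/(e^(2*t) + 12*e^(t) + 36)
K′′′(t) = (-42*e^(2*t) + 252*e^(t))/(e^(3*t) + 18*e^(2*t) + 108*e^(t) + 216)

κ_3 = K′′′(0) = 30/49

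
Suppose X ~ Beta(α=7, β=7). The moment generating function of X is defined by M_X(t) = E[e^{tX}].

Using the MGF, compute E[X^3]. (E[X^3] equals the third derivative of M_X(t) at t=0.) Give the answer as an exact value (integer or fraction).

M_X(t) = ₁F₁(7; 14; t)
M′(t) = ₁F₁(8; 15; t)/2
M′′(t) = 4*₁F₁(9; 16; t)/15
M′′′(t) = 3*₁F₁(10; 17; t)/20

E[X^3] = M′′′(0) = 3/20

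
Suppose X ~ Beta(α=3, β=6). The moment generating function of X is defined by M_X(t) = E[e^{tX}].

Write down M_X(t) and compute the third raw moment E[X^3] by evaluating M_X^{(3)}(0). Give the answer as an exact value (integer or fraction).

E[X^3] = d^3M/dt^3 |_{t=0} = 2/33

M_X(t) = ₁F₁(3; 9; t)
dM/dt = ₁F₁(4; 10; t)/3
d^2M/dt^2 = 2*₁F₁(5; 11; t)/15
d^3M/dt^3 = 2*₁F₁(6; 12; t)/33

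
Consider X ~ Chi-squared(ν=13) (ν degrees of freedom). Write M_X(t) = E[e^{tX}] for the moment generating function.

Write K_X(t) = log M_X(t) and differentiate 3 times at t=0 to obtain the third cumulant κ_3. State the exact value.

M_X(t) = (1 - 2*t)^(-13/2)
K_X(t) = log M_X(t) = -13*log(1 - 2*t)/2
K^(3)(t) = -104/(8*t^3 - 12*t^2 + 6*t - 1)

κ_3 = K^(3)(0) = 104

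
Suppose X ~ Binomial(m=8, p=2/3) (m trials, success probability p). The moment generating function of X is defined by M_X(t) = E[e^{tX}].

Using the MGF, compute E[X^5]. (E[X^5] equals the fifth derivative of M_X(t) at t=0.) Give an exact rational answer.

M_X(t) = (2*e^(t)/3 + 1/3)^8

E[X^5] = D^5[M](0) = 572752/81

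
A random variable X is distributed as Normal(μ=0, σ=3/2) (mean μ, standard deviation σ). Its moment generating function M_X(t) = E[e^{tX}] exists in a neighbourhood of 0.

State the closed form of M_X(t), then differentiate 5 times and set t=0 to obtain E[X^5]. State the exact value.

M_X(t) = e^(9*t^2/8)
M^(5)(t) = 59049*t^5*e^(9*t^2/8)/1024 + 32805*t^3*e^(9*t^2/8)/128 + 10935*t*e^(9*t^2/8)/64

E[X^5] = M^(5)(0) = 0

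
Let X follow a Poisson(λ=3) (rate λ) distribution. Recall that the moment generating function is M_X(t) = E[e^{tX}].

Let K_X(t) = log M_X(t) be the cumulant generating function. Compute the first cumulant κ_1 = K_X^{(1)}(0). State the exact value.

κ_1 = K′(0) = 3

M_X(t) = e^(3*e^(t) - 3)
K_X(t) = log M_X(t) = 3*e^(t) - 3
K′(t) = 3*e^(t)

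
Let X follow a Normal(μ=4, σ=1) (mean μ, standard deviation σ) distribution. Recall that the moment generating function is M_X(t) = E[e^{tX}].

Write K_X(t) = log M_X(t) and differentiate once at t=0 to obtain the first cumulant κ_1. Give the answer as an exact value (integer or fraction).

M_X(t) = e^(t^2/2 + 4*t)
K_X(t) = log M_X(t) = t^2/2 + 4*t
D[K](t) = t + 4

κ_1 = D[K](0) = 4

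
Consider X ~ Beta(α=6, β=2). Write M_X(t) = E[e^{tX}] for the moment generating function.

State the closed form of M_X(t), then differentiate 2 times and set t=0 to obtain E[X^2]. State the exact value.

E[X^2] = M′′(0) = 7/12

M_X(t) = ₁F₁(6; 8; t)
M′(t) = 3*₁F₁(7; 9; t)/4
M′′(t) = 7*₁F₁(8; 10; t)/12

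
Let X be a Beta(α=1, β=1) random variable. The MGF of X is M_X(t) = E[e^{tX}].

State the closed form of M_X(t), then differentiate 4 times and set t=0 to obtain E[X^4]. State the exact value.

M_X(t) = ₁F₁(1; 2; t)
D^4[M](t) = ₁F₁(5; 6; t)/5

E[X^4] = D^4[M](0) = 1/5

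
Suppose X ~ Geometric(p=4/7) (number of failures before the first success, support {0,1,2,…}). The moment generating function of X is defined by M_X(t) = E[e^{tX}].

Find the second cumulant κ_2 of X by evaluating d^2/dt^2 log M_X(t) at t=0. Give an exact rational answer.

M_X(t) = 4/(7*(1 - 3*e^(t)/7))
K_X(t) = log M_X(t) = -log(1 - 3*e^(t)/7) - log(7) + 2*log(2)
D^2[K](t) = 21*e^(t)/(9*e^(2*t) - 42*e^(t) + 49)

κ_2 = D^2[K](0) = 21/16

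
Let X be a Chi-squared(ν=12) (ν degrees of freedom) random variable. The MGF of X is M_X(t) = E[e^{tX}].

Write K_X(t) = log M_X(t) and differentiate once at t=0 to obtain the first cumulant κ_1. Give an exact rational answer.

κ_1 = K′(0) = 12

M_X(t) = (1 - 2*t)^(-6)
K_X(t) = log M_X(t) = -6*log(1 - 2*t)
K′(t) = -12/(2*t - 1)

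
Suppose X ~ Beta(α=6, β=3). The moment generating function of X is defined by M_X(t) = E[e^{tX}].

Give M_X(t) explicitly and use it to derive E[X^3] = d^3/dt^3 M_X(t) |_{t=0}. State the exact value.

E[X^3] = d^3M/dt^3 |_{t=0} = 56/165

M_X(t) = ₁F₁(6; 9; t)
dM/dt = 2*₁F₁(7; 10; t)/3
d^2M/dt^2 = 7*₁F₁(8; 11; t)/15
d^3M/dt^3 = 56*₁F₁(9; 12; t)/165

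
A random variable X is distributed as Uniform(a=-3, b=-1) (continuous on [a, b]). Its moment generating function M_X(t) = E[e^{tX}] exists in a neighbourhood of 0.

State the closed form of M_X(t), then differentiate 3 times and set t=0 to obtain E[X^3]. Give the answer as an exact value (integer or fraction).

E[X^3] = M′′′(0) = -10

M_X(t) = (e^(-t) - e^(-3*t))/(2*t)
M′(t) = (-t*e^(2*t) + 3*t - e^(2*t) + 1)*e^(-3*t)/(2*t^2)
M′′(t) = (t^2*e^(2*t) - 9*t^2 + 2*t*e^(2*t) - 6*t + 2*e^(2*t) - 2)*e^(-3*t)/(2*t^3)
M′′′(t) = (-t^3*e^(2*t) + 27*t^3 - 3*t^2*e^(2*t) + 27*t^2 - 6*t*e^(2*t) + 18*t - 6*e^(2*t) + 6)*e^(-3*t)/(2*t^4)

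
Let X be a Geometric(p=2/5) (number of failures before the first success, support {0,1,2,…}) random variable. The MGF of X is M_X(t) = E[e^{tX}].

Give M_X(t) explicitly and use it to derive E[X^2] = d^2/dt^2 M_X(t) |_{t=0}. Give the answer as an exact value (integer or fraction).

E[X^2] = d^2M/dt^2 |_{t=0} = 6

M_X(t) = 2/(5*(1 - 3*e^(t)/5))
dM/dt = 6*e^(t)/(9*e^(2*t) - 30*e^(t) + 25)
d^2M/dt^2 = (-18*e^(2*t) - 30*e^(t))/(27*e^(3*t) - 135*e^(2*t) + 225*e^(t) - 125)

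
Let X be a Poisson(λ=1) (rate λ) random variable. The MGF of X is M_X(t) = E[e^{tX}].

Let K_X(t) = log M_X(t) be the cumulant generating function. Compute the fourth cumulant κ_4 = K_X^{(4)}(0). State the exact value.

M_X(t) = e^(e^(t) - 1)
K_X(t) = log M_X(t) = e^(t) - 1
dK/dt = e^(t)
d^2K/dt^2 = e^(t)
d^3K/dt^3 = e^(t)
d^4K/dt^4 = e^(t)

κ_4 = d^4K/dt^4 |_{t=0} = 1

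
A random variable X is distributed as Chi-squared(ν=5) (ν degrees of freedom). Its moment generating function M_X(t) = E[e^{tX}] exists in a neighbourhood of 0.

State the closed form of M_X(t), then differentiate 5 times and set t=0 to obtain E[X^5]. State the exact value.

M_X(t) = (1 - 2*t)^(-5/2)

E[X^5] = D^5[M](0) = 45045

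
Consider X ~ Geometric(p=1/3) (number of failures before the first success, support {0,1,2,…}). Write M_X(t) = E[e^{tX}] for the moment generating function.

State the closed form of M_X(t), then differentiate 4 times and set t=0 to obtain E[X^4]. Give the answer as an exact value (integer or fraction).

E[X^4] = D^4[M](0) = 730

M_X(t) = 1/(3*(1 - 2*e^(t)/3))
D^4[M](t) = (-16*e^(4*t) - 264*e^(3*t) - 396*e^(2*t) - 54*e^(t))/(32*e^(5*t) - 240*e^(4*t) + 720*e^(3*t) - 1080*e^(2*t) + 810*e^(t) - 243)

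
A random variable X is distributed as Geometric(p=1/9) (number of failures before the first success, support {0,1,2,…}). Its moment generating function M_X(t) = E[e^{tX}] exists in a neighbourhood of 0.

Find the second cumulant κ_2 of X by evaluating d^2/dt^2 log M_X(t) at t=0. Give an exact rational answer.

κ_2 = D^2[K](0) = 72

M_X(t) = 1/(9*(1 - 8*e^(t)/9))
K_X(t) = log M_X(t) = -log(1 - 8*e^(t)/9) - 2*log(3)
D^2[K](t) = 72*e^(t)/(64*e^(2*t) - 144*e^(t) + 81)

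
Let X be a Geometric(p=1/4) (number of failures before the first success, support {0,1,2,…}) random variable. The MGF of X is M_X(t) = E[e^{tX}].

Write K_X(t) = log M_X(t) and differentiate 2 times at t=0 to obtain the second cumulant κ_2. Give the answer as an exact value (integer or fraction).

κ_2 = d^2K/dt^2 |_{t=0} = 12

M_X(t) = 1/(4*(1 - 3*e^(t)/4))
K_X(t) = log M_X(t) = -log(1 - 3*e^(t)/4) - 2*log(2)
dK/dt = -3*e^(t)/(3*e^(t) - 4)
d^2K/dt^2 = 12*e^(t)/(9*e^(2*t) - 24*e^(t) + 16)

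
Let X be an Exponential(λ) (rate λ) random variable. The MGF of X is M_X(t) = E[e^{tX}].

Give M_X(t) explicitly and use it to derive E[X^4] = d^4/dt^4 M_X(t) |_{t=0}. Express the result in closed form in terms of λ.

E[X^4] = d^4M/dt^4 |_{t=0} = 24/λ^4

M_X(t) = λ/(λ - t)
dM/dt = λ/(λ^2 - 2*λ*t + t^2)
d^2M/dt^2 = -2*λ/(-λ^3 + 3*λ^2*t - 3*λ*t^2 + t^3)
d^3M/dt^3 = 6*λ/(λ^4 - 4*λ^3*t + 6*λ^2*t^2 - 4*λ*t^3 + t^4)
d^4M/dt^4 = -24*λ/(-λ^5 + 5*λ^4*t - 10*λ^3*t^2 + 10*λ^2*t^3 - 5*λ*t^4 + t^5)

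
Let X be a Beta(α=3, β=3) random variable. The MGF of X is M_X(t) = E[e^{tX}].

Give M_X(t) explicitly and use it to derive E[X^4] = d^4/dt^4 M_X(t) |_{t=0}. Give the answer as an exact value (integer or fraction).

M_X(t) = ₁F₁(3; 6; t)
M^(4)(t) = 5*₁F₁(7; 10; t)/42

E[X^4] = M^(4)(0) = 5/42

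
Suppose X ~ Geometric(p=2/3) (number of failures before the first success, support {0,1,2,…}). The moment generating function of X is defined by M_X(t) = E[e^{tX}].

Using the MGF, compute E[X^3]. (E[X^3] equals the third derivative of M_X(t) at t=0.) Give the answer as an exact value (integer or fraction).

M_X(t) = 2/(3*(1 - e^(t)/3))
M′(t) = 2*e^(t)/(e^(2*t) - 6*e^(t) + 9)
M′′(t) = (-2*e^(2*t) - 6*e^(t))/(e^(3*t) - 9*e^(2*t) + 27*e^(t) - 27)
M′′′(t) = (2*e^(3*t) + 24*e^(2*t) + 18*e^(t))/(e^(4*t) - 12*e^(3*t) + 54*e^(2*t) - 108*e^(t) + 81)

E[X^3] = M′′′(0) = 11/4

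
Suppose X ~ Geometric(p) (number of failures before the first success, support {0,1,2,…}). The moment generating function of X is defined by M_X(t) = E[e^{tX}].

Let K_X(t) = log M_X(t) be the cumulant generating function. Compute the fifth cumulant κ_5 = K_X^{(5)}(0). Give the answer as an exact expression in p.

κ_5 = d^5K/dt^5 |_{t=0} = (p^4 - 15*p^3 + 50*p^2 - 60*p + 24)/p^5

M_X(t) = p/(-(1 - p)*e^(t) + 1)
K_X(t) = log M_X(t) = log(p) - log(-(1 - p)*e^(t) + 1)
dK/dt = (-p*e^(t) + e^(t))/(p*e^(t) - e^(t) + 1)
d^2K/dt^2 = (-p*e^(t) + e^(t))/(p^2*e^(2*t) - 2*p*e^(2*t) + 2*p*e^(t) + e^(2*t) - 2*e^(t) + 1)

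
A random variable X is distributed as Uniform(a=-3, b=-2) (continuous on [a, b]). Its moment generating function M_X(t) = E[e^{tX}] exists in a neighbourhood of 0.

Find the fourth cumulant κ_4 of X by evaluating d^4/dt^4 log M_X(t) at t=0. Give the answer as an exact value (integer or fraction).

κ_4 = d^4K/dt^4 |_{t=0} = -1/120

M_X(t) = (e^(-2*t) - e^(-3*t))/t
K_X(t) = log M_X(t) = -log(t) + log(e^(-2*t) - e^(-3*t))
dK/dt = (-2*t*e^(t) + 3*t - e^(t) + 1)/(t*e^(t) - t)
d^2K/dt^2 = (-t^2*e^(t) + e^(2*t) - 2*e^(t) + 1)/(t^2*e^(2*t) - 2*t^2*e^(t) + t^2)
d^3K/dt^3 = (t^3*e^(2*t) + t^3*e^(t) - 2*e^(3*t) + 6*e^(2*t) - 6*e^(t) + 2)/(t^3*e^(3*t) - 3*t^3*e^(2*t) + 3*t^3*e^(t) - t^3)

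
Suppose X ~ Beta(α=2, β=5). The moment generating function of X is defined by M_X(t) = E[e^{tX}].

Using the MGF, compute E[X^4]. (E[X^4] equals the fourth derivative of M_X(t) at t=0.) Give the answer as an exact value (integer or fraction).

E[X^4] = M^(4)(0) = 1/42

M_X(t) = ₁F₁(2; 7; t)
M^(4)(t) = ₁F₁(6; 11; t)/42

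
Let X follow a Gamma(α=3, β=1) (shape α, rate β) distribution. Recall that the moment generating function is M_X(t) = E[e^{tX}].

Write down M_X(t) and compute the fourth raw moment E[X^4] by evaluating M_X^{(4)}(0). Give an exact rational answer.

M_X(t) = (1 - t)^(-3)
M′(t) = 3/(t^4 - 4*t^3 + 6*t^2 - 4*t + 1)
M′′(t) = -12/(t^5 - 5*t^4 + 10*t^3 - 10*t^2 + 5*t - 1)
M′′′(t) = 60/(t^6 - 6*t^5 + 15*t^4 - 20*t^3 + 15*t^2 - 6*t + 1)
M′′′′(t) = -360/(t^7 - 7*t^6 + 21*t^5 - 35*t^4 + 35*t^3 - 21*t^2 + 7*t - 1)

E[X^4] = M′′′′(0) = 360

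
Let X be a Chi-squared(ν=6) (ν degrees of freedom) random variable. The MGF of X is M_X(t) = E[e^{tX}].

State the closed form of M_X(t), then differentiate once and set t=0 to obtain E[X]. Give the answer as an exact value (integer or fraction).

M_X(t) = (1 - 2*t)^(-3)
M′(t) = 6/(16*t^4 - 32*t^3 + 24*t^2 - 8*t + 1)

E[X] = M′(0) = 6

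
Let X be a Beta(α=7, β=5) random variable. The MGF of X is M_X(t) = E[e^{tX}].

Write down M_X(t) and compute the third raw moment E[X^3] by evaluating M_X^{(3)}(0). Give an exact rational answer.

M_X(t) = ₁F₁(7; 12; t)
M′(t) = 7*₁F₁(8; 13; t)/12
M′′(t) = 14*₁F₁(9; 14; t)/39
M′′′(t) = 3*₁F₁(10; 15; t)/13

E[X^3] = M′′′(0) = 3/13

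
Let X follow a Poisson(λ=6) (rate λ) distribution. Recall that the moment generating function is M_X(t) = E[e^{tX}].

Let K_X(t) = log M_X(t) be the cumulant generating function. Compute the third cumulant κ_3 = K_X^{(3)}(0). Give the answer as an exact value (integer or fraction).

κ_3 = d^3K/dt^3 |_{t=0} = 6

M_X(t) = e^(6*e^(t) - 6)
K_X(t) = log M_X(t) = 6*e^(t) - 6
dK/dt = 6*e^(t)
d^2K/dt^2 = 6*e^(t)
d^3K/dt^3 = 6*e^(t)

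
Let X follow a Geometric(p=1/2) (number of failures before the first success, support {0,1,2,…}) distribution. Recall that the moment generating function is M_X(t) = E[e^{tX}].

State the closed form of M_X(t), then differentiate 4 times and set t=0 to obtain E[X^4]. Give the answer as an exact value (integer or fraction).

M_X(t) = 1/(2*(1 - e^(t)/2))
M^(4)(t) = (-e^(4*t) - 22*e^(3*t) - 44*e^(2*t) - 8*e^(t))/(e^(5*t) - 10*e^(4*t) + 40*e^(3*t) - 80*e^(2*t) + 80*e^(t) - 32)

E[X^4] = M^(4)(0) = 75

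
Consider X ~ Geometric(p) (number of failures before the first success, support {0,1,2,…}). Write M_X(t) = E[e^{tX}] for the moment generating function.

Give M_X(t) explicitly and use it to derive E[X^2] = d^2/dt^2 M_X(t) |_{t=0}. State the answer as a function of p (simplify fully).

E[X^2] = M′′(0) = 1 - 3/p + 2/p^2

M_X(t) = p/(-(1 - p)*e^(t) + 1)
M′(t) = (-p^2*e^(t) + p*e^(t))/(p^2*e^(2*t) - 2*p*e^(2*t) + 2*p*e^(t) + e^(2*t) - 2*e^(t) + 1)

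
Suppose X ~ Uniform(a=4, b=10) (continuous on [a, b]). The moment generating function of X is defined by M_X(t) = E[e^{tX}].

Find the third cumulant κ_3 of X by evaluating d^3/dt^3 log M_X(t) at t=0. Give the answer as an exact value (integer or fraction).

M_X(t) = (e^(10*t) - e^(4*t))/(6*t)
K_X(t) = log M_X(t) = -log(t) + log(e^(10*t) - e^(4*t)) - log(6)
dK/dt = (10*t*e^(6*t) - 4*t - e^(6*t) + 1)/(t*e^(6*t) - t)
d^2K/dt^2 = (-36*t^2*e^(6*t) + e^(12*t) - 2*e^(6*t) + 1)/(t^2*e^(12*t) - 2*t^2*e^(6*t) + t^2)
d^3K/dt^3 = (216*t^3*e^(12*t) + 216*t^3*e^(6*t) - 2*e^(18*t) + 6*e^(12*t) - 6*e^(6*t) + 2)/(t^3*e^(18*t) - 3*t^3*e^(12*t) + 3*t^3*e^(6*t) - t^3)

κ_3 = d^3K/dt^3 |_{t=0} = 0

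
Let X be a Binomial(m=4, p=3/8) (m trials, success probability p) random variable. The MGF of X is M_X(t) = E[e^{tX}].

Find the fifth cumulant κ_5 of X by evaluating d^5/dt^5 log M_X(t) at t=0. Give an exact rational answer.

M_X(t) = (3*e^(t)/8 + 5/8)^4
K_X(t) = log M_X(t) = 4*log(3*e^(t)/8 + 5/8)
K^(5)(t) = (-1620*e^(4*t) + 29700*e^(3*t) - 49500*e^(2*t) + 7500*e^(t))/(243*e^(5*t) + 2025*e^(4*t) + 6750*e^(3*t) + 11250*e^(2*t) + 9375*e^(t) + 3125)

κ_5 = K^(5)(0) = -435/1024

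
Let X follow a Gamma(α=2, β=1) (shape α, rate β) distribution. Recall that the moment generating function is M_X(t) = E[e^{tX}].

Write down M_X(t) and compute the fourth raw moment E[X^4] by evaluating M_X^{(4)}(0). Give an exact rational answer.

M_X(t) = (1 - t)^(-2)
dM/dt = -2/(t^3 - 3*t^2 + 3*t - 1)
d^2M/dt^2 = 6/(t^4 - 4*t^3 + 6*t^2 - 4*t + 1)
d^3M/dt^3 = -24/(t^5 - 5*t^4 + 10*t^3 - 10*t^2 + 5*t - 1)
d^4M/dt^4 = 120/(t^6 - 6*t^5 + 15*t^4 - 20*t^3 + 15*t^2 - 6*t + 1)

E[X^4] = d^4M/dt^4 |_{t=0} = 120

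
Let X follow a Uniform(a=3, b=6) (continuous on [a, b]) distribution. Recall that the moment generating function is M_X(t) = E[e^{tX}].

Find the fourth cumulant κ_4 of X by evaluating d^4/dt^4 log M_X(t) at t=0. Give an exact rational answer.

M_X(t) = (e^(6*t) - e^(3*t))/(3*t)
K_X(t) = log M_X(t) = -log(t) + log(e^(6*t) - e^(3*t)) - log(3)

κ_4 = D^4[K](0) = -27/40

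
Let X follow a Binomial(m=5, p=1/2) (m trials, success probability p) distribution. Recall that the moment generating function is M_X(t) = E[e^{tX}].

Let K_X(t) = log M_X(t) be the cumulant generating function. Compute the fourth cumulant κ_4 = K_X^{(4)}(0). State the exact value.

M_X(t) = (e^(t)/2 + 1/2)^5
K_X(t) = log M_X(t) = 5*log(e^(t)/2 + 1/2)
K′(t) = 5*e^(t)/(e^(t) + 1)
K′′(t) = 5*e^(t)/(e^(2*t) + 2*e^(t) + 1)
K′′′(t) = (-5*e^(2*t) + 5*e^(t))/(e^(3*t) + 3*e^(2*t) + 3*e^(t) + 1)
K′′′′(t) = (5*e^(3*t) - 20*e^(2*t) + 5*e^(t))/(e^(4*t) + 4*e^(3*t) + 6*e^(2*t) + 4*e^(t) + 1)

κ_4 = K′′′′(0) = -5/8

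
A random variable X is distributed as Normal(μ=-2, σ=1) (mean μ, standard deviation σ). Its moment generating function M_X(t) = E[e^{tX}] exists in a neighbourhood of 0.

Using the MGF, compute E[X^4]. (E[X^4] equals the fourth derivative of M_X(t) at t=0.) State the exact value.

M_X(t) = e^(t^2/2 - 2*t)
D^4[M](t) = (t^4*e^(t^2/2) - 8*t^3*e^(t^2/2) + 30*t^2*e^(t^2/2) - 56*t*e^(t^2/2) + 43*e^(t^2/2))*e^(-2*t)

E[X^4] = D^4[M](0) = 43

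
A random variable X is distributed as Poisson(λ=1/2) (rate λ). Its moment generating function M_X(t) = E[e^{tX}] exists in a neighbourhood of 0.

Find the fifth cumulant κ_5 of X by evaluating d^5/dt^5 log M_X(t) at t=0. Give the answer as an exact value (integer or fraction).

κ_5 = K′′′′′(0) = 1/2

M_X(t) = e^(e^(t)/2 - 1/2)
K_X(t) = log M_X(t) = e^(t)/2 - 1/2
K′(t) = e^(t)/2
K′′(t) = e^(t)/2
K′′′(t) = e^(t)/2
K′′′′(t) = e^(t)/2
K′′′′′(t) = e^(t)/2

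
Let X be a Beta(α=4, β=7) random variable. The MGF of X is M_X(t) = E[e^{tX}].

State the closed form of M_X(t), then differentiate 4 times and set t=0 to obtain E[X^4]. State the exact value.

E[X^4] = M^(4)(0) = 5/143

M_X(t) = ₁F₁(4; 11; t)
M^(4)(t) = 5*₁F₁(8; 15; t)/143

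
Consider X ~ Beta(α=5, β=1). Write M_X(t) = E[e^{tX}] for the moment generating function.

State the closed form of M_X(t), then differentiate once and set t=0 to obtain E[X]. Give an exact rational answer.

E[X] = dM/dt |_{t=0} = 5/6

M_X(t) = ₁F₁(5; 6; t)
dM/dt = 5*₁F₁(6; 7; t)/6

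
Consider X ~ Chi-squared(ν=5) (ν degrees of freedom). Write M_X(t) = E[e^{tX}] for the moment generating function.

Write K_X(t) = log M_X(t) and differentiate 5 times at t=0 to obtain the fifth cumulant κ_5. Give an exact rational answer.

M_X(t) = (1 - 2*t)^(-5/2)
K_X(t) = log M_X(t) = -5*log(1 - 2*t)/2
D^5[K](t) = -1920/(32*t^5 - 80*t^4 + 80*t^3 - 40*t^2 + 10*t - 1)

κ_5 = D^5[K](0) = 1920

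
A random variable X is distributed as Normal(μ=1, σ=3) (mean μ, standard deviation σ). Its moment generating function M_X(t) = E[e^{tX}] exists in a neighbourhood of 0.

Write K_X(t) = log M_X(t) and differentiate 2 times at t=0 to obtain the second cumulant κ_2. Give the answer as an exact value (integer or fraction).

M_X(t) = e^(9*t^2/2 + t)
K_X(t) = log M_X(t) = 9*t^2/2 + t
K′(t) = 9*t + 1
K′′(t) = 9

κ_2 = K′′(0) = 9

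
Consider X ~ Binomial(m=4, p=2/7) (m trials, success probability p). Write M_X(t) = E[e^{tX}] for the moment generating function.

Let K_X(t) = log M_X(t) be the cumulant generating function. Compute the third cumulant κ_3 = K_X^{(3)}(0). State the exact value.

κ_3 = K′′′(0) = 120/343

M_X(t) = (2*e^(t)/7 + 5/7)^4
K_X(t) = log M_X(t) = 4*log(2*e^(t)/7 + 5/7)
K′(t) = 8*e^(t)/(2*e^(t) + 5)
K′′(t) = 40*e^(t)/(4*e^(2*t) + 20*e^(t) + 25)
K′′′(t) = (-80*e^(2*t) + 200*e^(t))/(8*e^(3*t) + 60*e^(2*t) + 150*e^(t) + 125)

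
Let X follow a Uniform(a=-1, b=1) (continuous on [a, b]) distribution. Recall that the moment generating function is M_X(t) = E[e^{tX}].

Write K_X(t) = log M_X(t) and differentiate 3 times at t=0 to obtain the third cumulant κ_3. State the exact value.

M_X(t) = (e^(t) - e^(-t))/(2*t)
K_X(t) = log M_X(t) = -log(t) + log(e^(t) - e^(-t)) - log(2)
K^(3)(t) = (8*t^3*e^(4*t) + 8*t^3*e^(2*t) - 2*e^(6*t) + 6*e^(4*t) - 6*e^(2*t) + 2)/(t^3*e^(6*t) - 3*t^3*e^(4*t) + 3*t^3*e^(2*t) - t^3)

κ_3 = K^(3)(0) = 0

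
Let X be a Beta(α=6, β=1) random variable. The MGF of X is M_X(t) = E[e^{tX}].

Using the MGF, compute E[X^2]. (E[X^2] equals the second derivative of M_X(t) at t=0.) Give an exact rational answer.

M_X(t) = ₁F₁(6; 7; t)
M′(t) = 6*₁F₁(7; 8; t)/7
M′′(t) = 3*₁F₁(8; 9; t)/4

E[X^2] = M′′(0) = 3/4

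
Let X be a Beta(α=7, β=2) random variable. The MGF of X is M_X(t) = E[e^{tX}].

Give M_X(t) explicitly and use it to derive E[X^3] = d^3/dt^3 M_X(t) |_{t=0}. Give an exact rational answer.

M_X(t) = ₁F₁(7; 9; t)
M^(3)(t) = 28*₁F₁(10; 12; t)/55

E[X^3] = M^(3)(0) = 28/55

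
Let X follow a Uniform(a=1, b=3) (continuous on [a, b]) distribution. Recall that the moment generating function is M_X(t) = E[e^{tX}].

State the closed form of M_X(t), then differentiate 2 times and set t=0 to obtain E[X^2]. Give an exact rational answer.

M_X(t) = (e^(3*t) - e^(t))/(2*t)
D^2[M](t) = (9*t^2*e^(3*t) - t^2*e^(t) - 6*t*e^(3*t) + 2*t*e^(t) + 2*e^(3*t) - 2*e^(t))/(2*t^3)

E[X^2] = D^2[M](0) = 13/3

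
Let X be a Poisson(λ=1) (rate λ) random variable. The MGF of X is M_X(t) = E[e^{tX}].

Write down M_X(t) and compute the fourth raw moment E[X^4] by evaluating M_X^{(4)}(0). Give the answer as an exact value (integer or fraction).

E[X^4] = M′′′′(0) = 15

M_X(t) = e^(e^(t) - 1)
M′(t) = e^(-1)*e^(t)*e^(e^(t))
M′′(t) = (e^(2*t)*e^(e^(t)) + e^(t)*e^(e^(t)))*e^(-1)
M′′′(t) = (e^(3*t)*e^(e^(t)) + 3*e^(2*t)*e^(e^(t)) + e^(t)*e^(e^(t)))*e^(-1)
M′′′′(t) = (e^(4*t)*e^(e^(t)) + 6*e^(3*t)*e^(e^(t)) + 7*e^(2*t)*e^(e^(t)) + e^(t)*e^(e^(t)))*e^(-1)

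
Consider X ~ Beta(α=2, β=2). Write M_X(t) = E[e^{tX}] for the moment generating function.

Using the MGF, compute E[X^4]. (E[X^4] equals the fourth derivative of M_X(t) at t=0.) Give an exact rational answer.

M_X(t) = ₁F₁(2; 4; t)
M′(t) = ₁F₁(3; 5; t)/2
M′′(t) = 3*₁F₁(4; 6; t)/10
M′′′(t) = ₁F₁(5; 7; t)/5
M′′′′(t) = ₁F₁(6; 8; t)/7

E[X^4] = M′′′′(0) = 1/7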